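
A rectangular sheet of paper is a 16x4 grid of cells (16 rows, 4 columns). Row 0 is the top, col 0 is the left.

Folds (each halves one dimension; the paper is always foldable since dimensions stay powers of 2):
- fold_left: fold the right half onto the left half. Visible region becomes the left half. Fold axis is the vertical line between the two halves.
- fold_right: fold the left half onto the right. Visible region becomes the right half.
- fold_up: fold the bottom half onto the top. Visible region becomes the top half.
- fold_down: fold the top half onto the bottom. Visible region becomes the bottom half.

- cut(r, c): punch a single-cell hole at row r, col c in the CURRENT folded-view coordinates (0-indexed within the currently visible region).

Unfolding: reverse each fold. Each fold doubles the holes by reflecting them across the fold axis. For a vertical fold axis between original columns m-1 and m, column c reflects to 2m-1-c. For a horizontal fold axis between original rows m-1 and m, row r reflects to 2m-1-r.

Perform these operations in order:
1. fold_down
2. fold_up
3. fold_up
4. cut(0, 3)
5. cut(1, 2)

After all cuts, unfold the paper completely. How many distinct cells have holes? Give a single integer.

Op 1 fold_down: fold axis h@8; visible region now rows[8,16) x cols[0,4) = 8x4
Op 2 fold_up: fold axis h@12; visible region now rows[8,12) x cols[0,4) = 4x4
Op 3 fold_up: fold axis h@10; visible region now rows[8,10) x cols[0,4) = 2x4
Op 4 cut(0, 3): punch at orig (8,3); cuts so far [(8, 3)]; region rows[8,10) x cols[0,4) = 2x4
Op 5 cut(1, 2): punch at orig (9,2); cuts so far [(8, 3), (9, 2)]; region rows[8,10) x cols[0,4) = 2x4
Unfold 1 (reflect across h@10): 4 holes -> [(8, 3), (9, 2), (10, 2), (11, 3)]
Unfold 2 (reflect across h@12): 8 holes -> [(8, 3), (9, 2), (10, 2), (11, 3), (12, 3), (13, 2), (14, 2), (15, 3)]
Unfold 3 (reflect across h@8): 16 holes -> [(0, 3), (1, 2), (2, 2), (3, 3), (4, 3), (5, 2), (6, 2), (7, 3), (8, 3), (9, 2), (10, 2), (11, 3), (12, 3), (13, 2), (14, 2), (15, 3)]

Answer: 16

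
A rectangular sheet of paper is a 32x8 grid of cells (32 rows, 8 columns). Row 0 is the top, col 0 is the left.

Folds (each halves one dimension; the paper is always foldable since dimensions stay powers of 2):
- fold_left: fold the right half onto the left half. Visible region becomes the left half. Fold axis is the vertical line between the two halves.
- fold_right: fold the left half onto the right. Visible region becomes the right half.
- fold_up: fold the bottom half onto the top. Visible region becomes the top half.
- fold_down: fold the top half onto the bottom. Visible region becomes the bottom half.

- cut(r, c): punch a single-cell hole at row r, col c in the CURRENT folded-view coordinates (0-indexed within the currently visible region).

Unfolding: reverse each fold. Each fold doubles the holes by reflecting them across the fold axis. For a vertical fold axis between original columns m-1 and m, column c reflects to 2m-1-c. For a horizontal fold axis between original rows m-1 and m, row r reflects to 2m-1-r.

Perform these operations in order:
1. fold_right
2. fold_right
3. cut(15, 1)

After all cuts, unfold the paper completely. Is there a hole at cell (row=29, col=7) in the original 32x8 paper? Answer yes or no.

Op 1 fold_right: fold axis v@4; visible region now rows[0,32) x cols[4,8) = 32x4
Op 2 fold_right: fold axis v@6; visible region now rows[0,32) x cols[6,8) = 32x2
Op 3 cut(15, 1): punch at orig (15,7); cuts so far [(15, 7)]; region rows[0,32) x cols[6,8) = 32x2
Unfold 1 (reflect across v@6): 2 holes -> [(15, 4), (15, 7)]
Unfold 2 (reflect across v@4): 4 holes -> [(15, 0), (15, 3), (15, 4), (15, 7)]
Holes: [(15, 0), (15, 3), (15, 4), (15, 7)]

Answer: no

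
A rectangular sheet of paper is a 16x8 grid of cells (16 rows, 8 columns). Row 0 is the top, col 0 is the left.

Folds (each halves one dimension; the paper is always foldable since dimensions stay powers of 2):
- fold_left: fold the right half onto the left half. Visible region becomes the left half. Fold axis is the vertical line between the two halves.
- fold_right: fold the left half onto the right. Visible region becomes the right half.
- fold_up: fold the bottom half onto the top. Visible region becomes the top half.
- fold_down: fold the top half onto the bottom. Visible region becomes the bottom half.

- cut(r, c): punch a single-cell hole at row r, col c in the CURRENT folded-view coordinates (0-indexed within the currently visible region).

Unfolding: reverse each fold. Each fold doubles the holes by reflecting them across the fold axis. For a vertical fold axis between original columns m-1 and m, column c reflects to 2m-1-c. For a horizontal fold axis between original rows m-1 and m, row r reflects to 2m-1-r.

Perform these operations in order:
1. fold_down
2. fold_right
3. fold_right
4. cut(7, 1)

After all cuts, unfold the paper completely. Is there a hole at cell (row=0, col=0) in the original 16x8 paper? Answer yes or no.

Answer: yes

Derivation:
Op 1 fold_down: fold axis h@8; visible region now rows[8,16) x cols[0,8) = 8x8
Op 2 fold_right: fold axis v@4; visible region now rows[8,16) x cols[4,8) = 8x4
Op 3 fold_right: fold axis v@6; visible region now rows[8,16) x cols[6,8) = 8x2
Op 4 cut(7, 1): punch at orig (15,7); cuts so far [(15, 7)]; region rows[8,16) x cols[6,8) = 8x2
Unfold 1 (reflect across v@6): 2 holes -> [(15, 4), (15, 7)]
Unfold 2 (reflect across v@4): 4 holes -> [(15, 0), (15, 3), (15, 4), (15, 7)]
Unfold 3 (reflect across h@8): 8 holes -> [(0, 0), (0, 3), (0, 4), (0, 7), (15, 0), (15, 3), (15, 4), (15, 7)]
Holes: [(0, 0), (0, 3), (0, 4), (0, 7), (15, 0), (15, 3), (15, 4), (15, 7)]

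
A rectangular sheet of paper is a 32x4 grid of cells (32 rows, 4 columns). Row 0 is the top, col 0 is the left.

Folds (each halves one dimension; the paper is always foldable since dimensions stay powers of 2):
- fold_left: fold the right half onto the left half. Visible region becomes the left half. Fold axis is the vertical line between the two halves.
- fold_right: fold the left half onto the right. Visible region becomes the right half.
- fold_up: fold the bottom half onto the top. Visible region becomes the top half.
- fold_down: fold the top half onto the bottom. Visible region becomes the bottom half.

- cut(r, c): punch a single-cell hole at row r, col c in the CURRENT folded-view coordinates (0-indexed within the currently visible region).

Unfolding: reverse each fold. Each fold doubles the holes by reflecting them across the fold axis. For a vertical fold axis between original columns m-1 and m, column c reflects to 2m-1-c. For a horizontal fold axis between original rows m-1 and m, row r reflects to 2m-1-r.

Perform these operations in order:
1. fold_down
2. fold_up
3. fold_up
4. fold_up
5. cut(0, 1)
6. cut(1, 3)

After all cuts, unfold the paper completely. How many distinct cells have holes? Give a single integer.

Answer: 32

Derivation:
Op 1 fold_down: fold axis h@16; visible region now rows[16,32) x cols[0,4) = 16x4
Op 2 fold_up: fold axis h@24; visible region now rows[16,24) x cols[0,4) = 8x4
Op 3 fold_up: fold axis h@20; visible region now rows[16,20) x cols[0,4) = 4x4
Op 4 fold_up: fold axis h@18; visible region now rows[16,18) x cols[0,4) = 2x4
Op 5 cut(0, 1): punch at orig (16,1); cuts so far [(16, 1)]; region rows[16,18) x cols[0,4) = 2x4
Op 6 cut(1, 3): punch at orig (17,3); cuts so far [(16, 1), (17, 3)]; region rows[16,18) x cols[0,4) = 2x4
Unfold 1 (reflect across h@18): 4 holes -> [(16, 1), (17, 3), (18, 3), (19, 1)]
Unfold 2 (reflect across h@20): 8 holes -> [(16, 1), (17, 3), (18, 3), (19, 1), (20, 1), (21, 3), (22, 3), (23, 1)]
Unfold 3 (reflect across h@24): 16 holes -> [(16, 1), (17, 3), (18, 3), (19, 1), (20, 1), (21, 3), (22, 3), (23, 1), (24, 1), (25, 3), (26, 3), (27, 1), (28, 1), (29, 3), (30, 3), (31, 1)]
Unfold 4 (reflect across h@16): 32 holes -> [(0, 1), (1, 3), (2, 3), (3, 1), (4, 1), (5, 3), (6, 3), (7, 1), (8, 1), (9, 3), (10, 3), (11, 1), (12, 1), (13, 3), (14, 3), (15, 1), (16, 1), (17, 3), (18, 3), (19, 1), (20, 1), (21, 3), (22, 3), (23, 1), (24, 1), (25, 3), (26, 3), (27, 1), (28, 1), (29, 3), (30, 3), (31, 1)]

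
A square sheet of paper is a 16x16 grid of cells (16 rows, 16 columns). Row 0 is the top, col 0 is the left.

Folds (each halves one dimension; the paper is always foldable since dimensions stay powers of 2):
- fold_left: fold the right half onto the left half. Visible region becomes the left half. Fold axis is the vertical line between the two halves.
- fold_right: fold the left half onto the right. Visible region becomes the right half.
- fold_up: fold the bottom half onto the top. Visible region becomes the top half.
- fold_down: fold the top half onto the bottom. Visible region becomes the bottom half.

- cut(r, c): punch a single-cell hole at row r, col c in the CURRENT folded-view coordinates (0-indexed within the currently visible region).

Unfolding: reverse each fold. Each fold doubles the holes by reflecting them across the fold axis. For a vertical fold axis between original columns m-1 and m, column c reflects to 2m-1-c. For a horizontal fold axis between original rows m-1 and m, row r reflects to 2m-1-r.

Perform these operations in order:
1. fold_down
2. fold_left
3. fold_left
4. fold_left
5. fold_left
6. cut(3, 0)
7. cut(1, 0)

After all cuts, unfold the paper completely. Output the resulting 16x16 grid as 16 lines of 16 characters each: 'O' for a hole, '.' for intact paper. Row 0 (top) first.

Op 1 fold_down: fold axis h@8; visible region now rows[8,16) x cols[0,16) = 8x16
Op 2 fold_left: fold axis v@8; visible region now rows[8,16) x cols[0,8) = 8x8
Op 3 fold_left: fold axis v@4; visible region now rows[8,16) x cols[0,4) = 8x4
Op 4 fold_left: fold axis v@2; visible region now rows[8,16) x cols[0,2) = 8x2
Op 5 fold_left: fold axis v@1; visible region now rows[8,16) x cols[0,1) = 8x1
Op 6 cut(3, 0): punch at orig (11,0); cuts so far [(11, 0)]; region rows[8,16) x cols[0,1) = 8x1
Op 7 cut(1, 0): punch at orig (9,0); cuts so far [(9, 0), (11, 0)]; region rows[8,16) x cols[0,1) = 8x1
Unfold 1 (reflect across v@1): 4 holes -> [(9, 0), (9, 1), (11, 0), (11, 1)]
Unfold 2 (reflect across v@2): 8 holes -> [(9, 0), (9, 1), (9, 2), (9, 3), (11, 0), (11, 1), (11, 2), (11, 3)]
Unfold 3 (reflect across v@4): 16 holes -> [(9, 0), (9, 1), (9, 2), (9, 3), (9, 4), (9, 5), (9, 6), (9, 7), (11, 0), (11, 1), (11, 2), (11, 3), (11, 4), (11, 5), (11, 6), (11, 7)]
Unfold 4 (reflect across v@8): 32 holes -> [(9, 0), (9, 1), (9, 2), (9, 3), (9, 4), (9, 5), (9, 6), (9, 7), (9, 8), (9, 9), (9, 10), (9, 11), (9, 12), (9, 13), (9, 14), (9, 15), (11, 0), (11, 1), (11, 2), (11, 3), (11, 4), (11, 5), (11, 6), (11, 7), (11, 8), (11, 9), (11, 10), (11, 11), (11, 12), (11, 13), (11, 14), (11, 15)]
Unfold 5 (reflect across h@8): 64 holes -> [(4, 0), (4, 1), (4, 2), (4, 3), (4, 4), (4, 5), (4, 6), (4, 7), (4, 8), (4, 9), (4, 10), (4, 11), (4, 12), (4, 13), (4, 14), (4, 15), (6, 0), (6, 1), (6, 2), (6, 3), (6, 4), (6, 5), (6, 6), (6, 7), (6, 8), (6, 9), (6, 10), (6, 11), (6, 12), (6, 13), (6, 14), (6, 15), (9, 0), (9, 1), (9, 2), (9, 3), (9, 4), (9, 5), (9, 6), (9, 7), (9, 8), (9, 9), (9, 10), (9, 11), (9, 12), (9, 13), (9, 14), (9, 15), (11, 0), (11, 1), (11, 2), (11, 3), (11, 4), (11, 5), (11, 6), (11, 7), (11, 8), (11, 9), (11, 10), (11, 11), (11, 12), (11, 13), (11, 14), (11, 15)]

Answer: ................
................
................
................
OOOOOOOOOOOOOOOO
................
OOOOOOOOOOOOOOOO
................
................
OOOOOOOOOOOOOOOO
................
OOOOOOOOOOOOOOOO
................
................
................
................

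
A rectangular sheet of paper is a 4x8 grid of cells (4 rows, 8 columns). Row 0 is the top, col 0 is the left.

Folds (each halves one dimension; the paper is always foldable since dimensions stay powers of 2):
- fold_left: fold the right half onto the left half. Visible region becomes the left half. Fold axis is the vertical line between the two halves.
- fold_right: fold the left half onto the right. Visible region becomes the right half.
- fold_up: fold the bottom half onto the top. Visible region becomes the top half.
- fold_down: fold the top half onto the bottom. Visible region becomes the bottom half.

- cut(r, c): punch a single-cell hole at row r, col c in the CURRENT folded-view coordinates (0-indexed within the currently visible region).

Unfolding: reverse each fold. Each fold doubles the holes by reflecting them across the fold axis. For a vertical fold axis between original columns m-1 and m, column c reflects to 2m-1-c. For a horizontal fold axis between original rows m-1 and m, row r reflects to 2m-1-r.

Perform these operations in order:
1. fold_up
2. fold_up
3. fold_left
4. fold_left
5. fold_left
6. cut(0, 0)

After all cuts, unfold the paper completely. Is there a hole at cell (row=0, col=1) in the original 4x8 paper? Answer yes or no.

Op 1 fold_up: fold axis h@2; visible region now rows[0,2) x cols[0,8) = 2x8
Op 2 fold_up: fold axis h@1; visible region now rows[0,1) x cols[0,8) = 1x8
Op 3 fold_left: fold axis v@4; visible region now rows[0,1) x cols[0,4) = 1x4
Op 4 fold_left: fold axis v@2; visible region now rows[0,1) x cols[0,2) = 1x2
Op 5 fold_left: fold axis v@1; visible region now rows[0,1) x cols[0,1) = 1x1
Op 6 cut(0, 0): punch at orig (0,0); cuts so far [(0, 0)]; region rows[0,1) x cols[0,1) = 1x1
Unfold 1 (reflect across v@1): 2 holes -> [(0, 0), (0, 1)]
Unfold 2 (reflect across v@2): 4 holes -> [(0, 0), (0, 1), (0, 2), (0, 3)]
Unfold 3 (reflect across v@4): 8 holes -> [(0, 0), (0, 1), (0, 2), (0, 3), (0, 4), (0, 5), (0, 6), (0, 7)]
Unfold 4 (reflect across h@1): 16 holes -> [(0, 0), (0, 1), (0, 2), (0, 3), (0, 4), (0, 5), (0, 6), (0, 7), (1, 0), (1, 1), (1, 2), (1, 3), (1, 4), (1, 5), (1, 6), (1, 7)]
Unfold 5 (reflect across h@2): 32 holes -> [(0, 0), (0, 1), (0, 2), (0, 3), (0, 4), (0, 5), (0, 6), (0, 7), (1, 0), (1, 1), (1, 2), (1, 3), (1, 4), (1, 5), (1, 6), (1, 7), (2, 0), (2, 1), (2, 2), (2, 3), (2, 4), (2, 5), (2, 6), (2, 7), (3, 0), (3, 1), (3, 2), (3, 3), (3, 4), (3, 5), (3, 6), (3, 7)]
Holes: [(0, 0), (0, 1), (0, 2), (0, 3), (0, 4), (0, 5), (0, 6), (0, 7), (1, 0), (1, 1), (1, 2), (1, 3), (1, 4), (1, 5), (1, 6), (1, 7), (2, 0), (2, 1), (2, 2), (2, 3), (2, 4), (2, 5), (2, 6), (2, 7), (3, 0), (3, 1), (3, 2), (3, 3), (3, 4), (3, 5), (3, 6), (3, 7)]

Answer: yes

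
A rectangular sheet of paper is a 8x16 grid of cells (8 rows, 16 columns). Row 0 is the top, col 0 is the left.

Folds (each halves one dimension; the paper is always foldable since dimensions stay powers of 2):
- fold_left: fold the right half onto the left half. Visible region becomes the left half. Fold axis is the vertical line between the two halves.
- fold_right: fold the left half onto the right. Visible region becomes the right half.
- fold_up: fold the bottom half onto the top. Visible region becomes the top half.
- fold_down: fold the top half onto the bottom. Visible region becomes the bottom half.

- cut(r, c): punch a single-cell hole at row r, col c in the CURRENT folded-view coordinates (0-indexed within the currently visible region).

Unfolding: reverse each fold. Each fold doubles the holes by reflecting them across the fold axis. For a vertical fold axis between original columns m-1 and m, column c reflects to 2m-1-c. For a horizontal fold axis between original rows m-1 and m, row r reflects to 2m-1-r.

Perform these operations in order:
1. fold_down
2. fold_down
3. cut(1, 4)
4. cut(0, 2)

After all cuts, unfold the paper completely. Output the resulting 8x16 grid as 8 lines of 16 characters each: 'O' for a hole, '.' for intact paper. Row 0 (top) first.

Op 1 fold_down: fold axis h@4; visible region now rows[4,8) x cols[0,16) = 4x16
Op 2 fold_down: fold axis h@6; visible region now rows[6,8) x cols[0,16) = 2x16
Op 3 cut(1, 4): punch at orig (7,4); cuts so far [(7, 4)]; region rows[6,8) x cols[0,16) = 2x16
Op 4 cut(0, 2): punch at orig (6,2); cuts so far [(6, 2), (7, 4)]; region rows[6,8) x cols[0,16) = 2x16
Unfold 1 (reflect across h@6): 4 holes -> [(4, 4), (5, 2), (6, 2), (7, 4)]
Unfold 2 (reflect across h@4): 8 holes -> [(0, 4), (1, 2), (2, 2), (3, 4), (4, 4), (5, 2), (6, 2), (7, 4)]

Answer: ....O...........
..O.............
..O.............
....O...........
....O...........
..O.............
..O.............
....O...........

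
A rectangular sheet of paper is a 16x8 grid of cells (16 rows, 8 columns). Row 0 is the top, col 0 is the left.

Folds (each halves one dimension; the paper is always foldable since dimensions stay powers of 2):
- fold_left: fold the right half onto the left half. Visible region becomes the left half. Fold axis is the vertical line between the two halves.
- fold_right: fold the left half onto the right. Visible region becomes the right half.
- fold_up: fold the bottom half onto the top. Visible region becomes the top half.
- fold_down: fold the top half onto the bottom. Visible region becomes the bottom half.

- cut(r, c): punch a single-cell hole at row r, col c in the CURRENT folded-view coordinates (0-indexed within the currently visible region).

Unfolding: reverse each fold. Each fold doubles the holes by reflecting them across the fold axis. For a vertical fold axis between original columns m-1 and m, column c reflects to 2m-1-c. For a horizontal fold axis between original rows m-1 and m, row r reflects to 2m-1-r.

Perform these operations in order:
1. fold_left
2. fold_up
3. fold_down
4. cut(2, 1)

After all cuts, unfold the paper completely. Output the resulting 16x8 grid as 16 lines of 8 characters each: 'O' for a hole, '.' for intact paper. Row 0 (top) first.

Answer: ........
.O....O.
........
........
........
........
.O....O.
........
........
.O....O.
........
........
........
........
.O....O.
........

Derivation:
Op 1 fold_left: fold axis v@4; visible region now rows[0,16) x cols[0,4) = 16x4
Op 2 fold_up: fold axis h@8; visible region now rows[0,8) x cols[0,4) = 8x4
Op 3 fold_down: fold axis h@4; visible region now rows[4,8) x cols[0,4) = 4x4
Op 4 cut(2, 1): punch at orig (6,1); cuts so far [(6, 1)]; region rows[4,8) x cols[0,4) = 4x4
Unfold 1 (reflect across h@4): 2 holes -> [(1, 1), (6, 1)]
Unfold 2 (reflect across h@8): 4 holes -> [(1, 1), (6, 1), (9, 1), (14, 1)]
Unfold 3 (reflect across v@4): 8 holes -> [(1, 1), (1, 6), (6, 1), (6, 6), (9, 1), (9, 6), (14, 1), (14, 6)]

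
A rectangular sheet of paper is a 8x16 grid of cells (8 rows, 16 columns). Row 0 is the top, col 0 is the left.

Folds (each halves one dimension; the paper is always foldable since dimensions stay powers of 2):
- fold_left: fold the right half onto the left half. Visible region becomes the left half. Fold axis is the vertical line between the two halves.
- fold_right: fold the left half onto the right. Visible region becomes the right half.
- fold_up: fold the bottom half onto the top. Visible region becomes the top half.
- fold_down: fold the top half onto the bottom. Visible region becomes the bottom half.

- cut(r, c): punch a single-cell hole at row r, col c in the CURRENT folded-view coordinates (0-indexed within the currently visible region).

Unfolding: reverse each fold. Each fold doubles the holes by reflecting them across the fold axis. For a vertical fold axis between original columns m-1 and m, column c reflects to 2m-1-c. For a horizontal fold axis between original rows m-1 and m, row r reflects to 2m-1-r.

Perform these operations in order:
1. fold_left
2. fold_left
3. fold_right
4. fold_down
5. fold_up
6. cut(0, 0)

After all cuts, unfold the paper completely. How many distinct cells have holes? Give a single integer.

Answer: 32

Derivation:
Op 1 fold_left: fold axis v@8; visible region now rows[0,8) x cols[0,8) = 8x8
Op 2 fold_left: fold axis v@4; visible region now rows[0,8) x cols[0,4) = 8x4
Op 3 fold_right: fold axis v@2; visible region now rows[0,8) x cols[2,4) = 8x2
Op 4 fold_down: fold axis h@4; visible region now rows[4,8) x cols[2,4) = 4x2
Op 5 fold_up: fold axis h@6; visible region now rows[4,6) x cols[2,4) = 2x2
Op 6 cut(0, 0): punch at orig (4,2); cuts so far [(4, 2)]; region rows[4,6) x cols[2,4) = 2x2
Unfold 1 (reflect across h@6): 2 holes -> [(4, 2), (7, 2)]
Unfold 2 (reflect across h@4): 4 holes -> [(0, 2), (3, 2), (4, 2), (7, 2)]
Unfold 3 (reflect across v@2): 8 holes -> [(0, 1), (0, 2), (3, 1), (3, 2), (4, 1), (4, 2), (7, 1), (7, 2)]
Unfold 4 (reflect across v@4): 16 holes -> [(0, 1), (0, 2), (0, 5), (0, 6), (3, 1), (3, 2), (3, 5), (3, 6), (4, 1), (4, 2), (4, 5), (4, 6), (7, 1), (7, 2), (7, 5), (7, 6)]
Unfold 5 (reflect across v@8): 32 holes -> [(0, 1), (0, 2), (0, 5), (0, 6), (0, 9), (0, 10), (0, 13), (0, 14), (3, 1), (3, 2), (3, 5), (3, 6), (3, 9), (3, 10), (3, 13), (3, 14), (4, 1), (4, 2), (4, 5), (4, 6), (4, 9), (4, 10), (4, 13), (4, 14), (7, 1), (7, 2), (7, 5), (7, 6), (7, 9), (7, 10), (7, 13), (7, 14)]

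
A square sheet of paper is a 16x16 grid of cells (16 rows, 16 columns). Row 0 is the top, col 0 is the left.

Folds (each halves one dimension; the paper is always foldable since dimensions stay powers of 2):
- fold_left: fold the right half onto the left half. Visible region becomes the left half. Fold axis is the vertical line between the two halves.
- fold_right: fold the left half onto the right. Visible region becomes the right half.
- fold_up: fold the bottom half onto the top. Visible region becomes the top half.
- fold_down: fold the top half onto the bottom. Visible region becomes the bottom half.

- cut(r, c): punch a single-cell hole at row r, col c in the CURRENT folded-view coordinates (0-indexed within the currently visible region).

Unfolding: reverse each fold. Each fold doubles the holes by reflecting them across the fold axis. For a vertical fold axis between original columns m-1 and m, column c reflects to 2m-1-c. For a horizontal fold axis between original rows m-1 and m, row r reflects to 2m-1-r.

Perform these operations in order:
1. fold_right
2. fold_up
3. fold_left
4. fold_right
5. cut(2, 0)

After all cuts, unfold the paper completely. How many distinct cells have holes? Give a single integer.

Op 1 fold_right: fold axis v@8; visible region now rows[0,16) x cols[8,16) = 16x8
Op 2 fold_up: fold axis h@8; visible region now rows[0,8) x cols[8,16) = 8x8
Op 3 fold_left: fold axis v@12; visible region now rows[0,8) x cols[8,12) = 8x4
Op 4 fold_right: fold axis v@10; visible region now rows[0,8) x cols[10,12) = 8x2
Op 5 cut(2, 0): punch at orig (2,10); cuts so far [(2, 10)]; region rows[0,8) x cols[10,12) = 8x2
Unfold 1 (reflect across v@10): 2 holes -> [(2, 9), (2, 10)]
Unfold 2 (reflect across v@12): 4 holes -> [(2, 9), (2, 10), (2, 13), (2, 14)]
Unfold 3 (reflect across h@8): 8 holes -> [(2, 9), (2, 10), (2, 13), (2, 14), (13, 9), (13, 10), (13, 13), (13, 14)]
Unfold 4 (reflect across v@8): 16 holes -> [(2, 1), (2, 2), (2, 5), (2, 6), (2, 9), (2, 10), (2, 13), (2, 14), (13, 1), (13, 2), (13, 5), (13, 6), (13, 9), (13, 10), (13, 13), (13, 14)]

Answer: 16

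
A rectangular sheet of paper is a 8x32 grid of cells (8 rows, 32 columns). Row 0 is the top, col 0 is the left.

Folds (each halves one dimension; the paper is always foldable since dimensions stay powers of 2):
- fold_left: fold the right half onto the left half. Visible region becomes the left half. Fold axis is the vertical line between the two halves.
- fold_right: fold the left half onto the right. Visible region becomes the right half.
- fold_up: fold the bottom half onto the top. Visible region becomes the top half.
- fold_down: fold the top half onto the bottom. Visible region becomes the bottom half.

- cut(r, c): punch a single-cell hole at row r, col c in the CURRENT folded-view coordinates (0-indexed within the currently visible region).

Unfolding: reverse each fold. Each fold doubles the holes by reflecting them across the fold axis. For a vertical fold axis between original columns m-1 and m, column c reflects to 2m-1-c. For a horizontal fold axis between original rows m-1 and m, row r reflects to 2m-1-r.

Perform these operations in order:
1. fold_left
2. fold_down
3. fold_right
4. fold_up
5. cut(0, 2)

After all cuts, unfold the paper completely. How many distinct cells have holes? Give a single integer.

Op 1 fold_left: fold axis v@16; visible region now rows[0,8) x cols[0,16) = 8x16
Op 2 fold_down: fold axis h@4; visible region now rows[4,8) x cols[0,16) = 4x16
Op 3 fold_right: fold axis v@8; visible region now rows[4,8) x cols[8,16) = 4x8
Op 4 fold_up: fold axis h@6; visible region now rows[4,6) x cols[8,16) = 2x8
Op 5 cut(0, 2): punch at orig (4,10); cuts so far [(4, 10)]; region rows[4,6) x cols[8,16) = 2x8
Unfold 1 (reflect across h@6): 2 holes -> [(4, 10), (7, 10)]
Unfold 2 (reflect across v@8): 4 holes -> [(4, 5), (4, 10), (7, 5), (7, 10)]
Unfold 3 (reflect across h@4): 8 holes -> [(0, 5), (0, 10), (3, 5), (3, 10), (4, 5), (4, 10), (7, 5), (7, 10)]
Unfold 4 (reflect across v@16): 16 holes -> [(0, 5), (0, 10), (0, 21), (0, 26), (3, 5), (3, 10), (3, 21), (3, 26), (4, 5), (4, 10), (4, 21), (4, 26), (7, 5), (7, 10), (7, 21), (7, 26)]

Answer: 16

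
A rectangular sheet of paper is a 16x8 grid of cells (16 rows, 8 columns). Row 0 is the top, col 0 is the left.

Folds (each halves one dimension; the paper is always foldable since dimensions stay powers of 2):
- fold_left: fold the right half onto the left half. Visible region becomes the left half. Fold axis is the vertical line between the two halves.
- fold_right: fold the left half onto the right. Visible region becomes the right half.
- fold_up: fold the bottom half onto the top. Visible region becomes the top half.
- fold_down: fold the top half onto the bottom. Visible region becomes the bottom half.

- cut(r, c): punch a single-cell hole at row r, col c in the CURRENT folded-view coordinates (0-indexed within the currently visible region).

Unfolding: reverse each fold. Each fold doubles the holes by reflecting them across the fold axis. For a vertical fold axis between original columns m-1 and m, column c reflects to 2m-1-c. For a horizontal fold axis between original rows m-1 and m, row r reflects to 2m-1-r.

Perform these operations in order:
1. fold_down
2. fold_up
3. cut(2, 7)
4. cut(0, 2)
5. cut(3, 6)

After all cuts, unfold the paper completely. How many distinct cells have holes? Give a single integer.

Op 1 fold_down: fold axis h@8; visible region now rows[8,16) x cols[0,8) = 8x8
Op 2 fold_up: fold axis h@12; visible region now rows[8,12) x cols[0,8) = 4x8
Op 3 cut(2, 7): punch at orig (10,7); cuts so far [(10, 7)]; region rows[8,12) x cols[0,8) = 4x8
Op 4 cut(0, 2): punch at orig (8,2); cuts so far [(8, 2), (10, 7)]; region rows[8,12) x cols[0,8) = 4x8
Op 5 cut(3, 6): punch at orig (11,6); cuts so far [(8, 2), (10, 7), (11, 6)]; region rows[8,12) x cols[0,8) = 4x8
Unfold 1 (reflect across h@12): 6 holes -> [(8, 2), (10, 7), (11, 6), (12, 6), (13, 7), (15, 2)]
Unfold 2 (reflect across h@8): 12 holes -> [(0, 2), (2, 7), (3, 6), (4, 6), (5, 7), (7, 2), (8, 2), (10, 7), (11, 6), (12, 6), (13, 7), (15, 2)]

Answer: 12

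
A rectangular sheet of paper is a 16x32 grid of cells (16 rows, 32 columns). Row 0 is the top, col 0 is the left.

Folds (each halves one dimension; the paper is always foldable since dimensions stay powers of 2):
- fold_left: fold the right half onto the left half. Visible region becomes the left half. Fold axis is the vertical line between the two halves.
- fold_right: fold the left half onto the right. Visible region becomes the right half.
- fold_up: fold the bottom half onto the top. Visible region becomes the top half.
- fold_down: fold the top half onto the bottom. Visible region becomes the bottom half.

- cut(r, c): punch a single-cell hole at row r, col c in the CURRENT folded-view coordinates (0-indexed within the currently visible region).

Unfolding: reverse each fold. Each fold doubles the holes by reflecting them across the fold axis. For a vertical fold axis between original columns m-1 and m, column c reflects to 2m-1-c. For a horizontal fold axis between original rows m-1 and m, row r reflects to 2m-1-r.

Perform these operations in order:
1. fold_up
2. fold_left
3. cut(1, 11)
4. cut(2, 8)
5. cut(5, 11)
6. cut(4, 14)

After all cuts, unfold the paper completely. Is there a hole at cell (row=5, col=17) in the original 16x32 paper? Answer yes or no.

Answer: no

Derivation:
Op 1 fold_up: fold axis h@8; visible region now rows[0,8) x cols[0,32) = 8x32
Op 2 fold_left: fold axis v@16; visible region now rows[0,8) x cols[0,16) = 8x16
Op 3 cut(1, 11): punch at orig (1,11); cuts so far [(1, 11)]; region rows[0,8) x cols[0,16) = 8x16
Op 4 cut(2, 8): punch at orig (2,8); cuts so far [(1, 11), (2, 8)]; region rows[0,8) x cols[0,16) = 8x16
Op 5 cut(5, 11): punch at orig (5,11); cuts so far [(1, 11), (2, 8), (5, 11)]; region rows[0,8) x cols[0,16) = 8x16
Op 6 cut(4, 14): punch at orig (4,14); cuts so far [(1, 11), (2, 8), (4, 14), (5, 11)]; region rows[0,8) x cols[0,16) = 8x16
Unfold 1 (reflect across v@16): 8 holes -> [(1, 11), (1, 20), (2, 8), (2, 23), (4, 14), (4, 17), (5, 11), (5, 20)]
Unfold 2 (reflect across h@8): 16 holes -> [(1, 11), (1, 20), (2, 8), (2, 23), (4, 14), (4, 17), (5, 11), (5, 20), (10, 11), (10, 20), (11, 14), (11, 17), (13, 8), (13, 23), (14, 11), (14, 20)]
Holes: [(1, 11), (1, 20), (2, 8), (2, 23), (4, 14), (4, 17), (5, 11), (5, 20), (10, 11), (10, 20), (11, 14), (11, 17), (13, 8), (13, 23), (14, 11), (14, 20)]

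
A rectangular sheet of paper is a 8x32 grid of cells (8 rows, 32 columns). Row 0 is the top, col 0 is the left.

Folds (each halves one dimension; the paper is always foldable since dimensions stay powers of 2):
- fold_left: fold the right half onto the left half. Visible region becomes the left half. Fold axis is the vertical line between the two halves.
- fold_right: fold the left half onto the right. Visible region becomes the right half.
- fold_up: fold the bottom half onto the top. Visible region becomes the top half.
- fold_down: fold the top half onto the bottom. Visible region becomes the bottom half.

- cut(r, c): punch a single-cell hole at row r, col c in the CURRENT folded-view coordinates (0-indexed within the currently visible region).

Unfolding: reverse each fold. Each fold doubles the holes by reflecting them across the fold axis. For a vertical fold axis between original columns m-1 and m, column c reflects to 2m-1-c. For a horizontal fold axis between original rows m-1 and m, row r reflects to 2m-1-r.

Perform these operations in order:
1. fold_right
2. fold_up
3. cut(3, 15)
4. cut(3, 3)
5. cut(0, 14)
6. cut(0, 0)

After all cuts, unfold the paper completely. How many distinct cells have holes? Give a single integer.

Answer: 16

Derivation:
Op 1 fold_right: fold axis v@16; visible region now rows[0,8) x cols[16,32) = 8x16
Op 2 fold_up: fold axis h@4; visible region now rows[0,4) x cols[16,32) = 4x16
Op 3 cut(3, 15): punch at orig (3,31); cuts so far [(3, 31)]; region rows[0,4) x cols[16,32) = 4x16
Op 4 cut(3, 3): punch at orig (3,19); cuts so far [(3, 19), (3, 31)]; region rows[0,4) x cols[16,32) = 4x16
Op 5 cut(0, 14): punch at orig (0,30); cuts so far [(0, 30), (3, 19), (3, 31)]; region rows[0,4) x cols[16,32) = 4x16
Op 6 cut(0, 0): punch at orig (0,16); cuts so far [(0, 16), (0, 30), (3, 19), (3, 31)]; region rows[0,4) x cols[16,32) = 4x16
Unfold 1 (reflect across h@4): 8 holes -> [(0, 16), (0, 30), (3, 19), (3, 31), (4, 19), (4, 31), (7, 16), (7, 30)]
Unfold 2 (reflect across v@16): 16 holes -> [(0, 1), (0, 15), (0, 16), (0, 30), (3, 0), (3, 12), (3, 19), (3, 31), (4, 0), (4, 12), (4, 19), (4, 31), (7, 1), (7, 15), (7, 16), (7, 30)]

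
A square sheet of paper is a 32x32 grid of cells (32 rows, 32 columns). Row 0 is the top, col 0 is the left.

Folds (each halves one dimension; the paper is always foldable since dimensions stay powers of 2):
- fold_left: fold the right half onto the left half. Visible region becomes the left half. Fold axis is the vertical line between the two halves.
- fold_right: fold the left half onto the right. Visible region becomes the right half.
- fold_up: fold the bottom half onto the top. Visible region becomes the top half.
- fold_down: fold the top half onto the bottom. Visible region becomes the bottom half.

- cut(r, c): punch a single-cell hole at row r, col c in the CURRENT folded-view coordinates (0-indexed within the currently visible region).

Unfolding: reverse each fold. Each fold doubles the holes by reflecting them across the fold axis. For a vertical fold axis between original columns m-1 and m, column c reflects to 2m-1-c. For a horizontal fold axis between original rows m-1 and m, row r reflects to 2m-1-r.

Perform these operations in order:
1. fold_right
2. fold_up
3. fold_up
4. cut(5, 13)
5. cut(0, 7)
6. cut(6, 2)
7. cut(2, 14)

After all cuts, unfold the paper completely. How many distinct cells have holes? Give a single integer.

Op 1 fold_right: fold axis v@16; visible region now rows[0,32) x cols[16,32) = 32x16
Op 2 fold_up: fold axis h@16; visible region now rows[0,16) x cols[16,32) = 16x16
Op 3 fold_up: fold axis h@8; visible region now rows[0,8) x cols[16,32) = 8x16
Op 4 cut(5, 13): punch at orig (5,29); cuts so far [(5, 29)]; region rows[0,8) x cols[16,32) = 8x16
Op 5 cut(0, 7): punch at orig (0,23); cuts so far [(0, 23), (5, 29)]; region rows[0,8) x cols[16,32) = 8x16
Op 6 cut(6, 2): punch at orig (6,18); cuts so far [(0, 23), (5, 29), (6, 18)]; region rows[0,8) x cols[16,32) = 8x16
Op 7 cut(2, 14): punch at orig (2,30); cuts so far [(0, 23), (2, 30), (5, 29), (6, 18)]; region rows[0,8) x cols[16,32) = 8x16
Unfold 1 (reflect across h@8): 8 holes -> [(0, 23), (2, 30), (5, 29), (6, 18), (9, 18), (10, 29), (13, 30), (15, 23)]
Unfold 2 (reflect across h@16): 16 holes -> [(0, 23), (2, 30), (5, 29), (6, 18), (9, 18), (10, 29), (13, 30), (15, 23), (16, 23), (18, 30), (21, 29), (22, 18), (25, 18), (26, 29), (29, 30), (31, 23)]
Unfold 3 (reflect across v@16): 32 holes -> [(0, 8), (0, 23), (2, 1), (2, 30), (5, 2), (5, 29), (6, 13), (6, 18), (9, 13), (9, 18), (10, 2), (10, 29), (13, 1), (13, 30), (15, 8), (15, 23), (16, 8), (16, 23), (18, 1), (18, 30), (21, 2), (21, 29), (22, 13), (22, 18), (25, 13), (25, 18), (26, 2), (26, 29), (29, 1), (29, 30), (31, 8), (31, 23)]

Answer: 32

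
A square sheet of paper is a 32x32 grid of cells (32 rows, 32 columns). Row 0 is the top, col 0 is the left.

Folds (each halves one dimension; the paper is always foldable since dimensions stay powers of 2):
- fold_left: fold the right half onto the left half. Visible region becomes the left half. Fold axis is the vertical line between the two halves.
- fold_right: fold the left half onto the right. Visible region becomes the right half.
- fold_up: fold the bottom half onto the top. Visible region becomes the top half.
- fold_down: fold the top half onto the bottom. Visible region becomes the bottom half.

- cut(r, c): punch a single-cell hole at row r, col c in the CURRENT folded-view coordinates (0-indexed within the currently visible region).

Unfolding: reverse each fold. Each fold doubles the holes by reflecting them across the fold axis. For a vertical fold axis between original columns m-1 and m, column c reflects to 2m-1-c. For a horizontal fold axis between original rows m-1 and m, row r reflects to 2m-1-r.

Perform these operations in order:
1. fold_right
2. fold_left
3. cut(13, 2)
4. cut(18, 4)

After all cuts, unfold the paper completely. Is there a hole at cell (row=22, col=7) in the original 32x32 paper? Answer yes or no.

Answer: no

Derivation:
Op 1 fold_right: fold axis v@16; visible region now rows[0,32) x cols[16,32) = 32x16
Op 2 fold_left: fold axis v@24; visible region now rows[0,32) x cols[16,24) = 32x8
Op 3 cut(13, 2): punch at orig (13,18); cuts so far [(13, 18)]; region rows[0,32) x cols[16,24) = 32x8
Op 4 cut(18, 4): punch at orig (18,20); cuts so far [(13, 18), (18, 20)]; region rows[0,32) x cols[16,24) = 32x8
Unfold 1 (reflect across v@24): 4 holes -> [(13, 18), (13, 29), (18, 20), (18, 27)]
Unfold 2 (reflect across v@16): 8 holes -> [(13, 2), (13, 13), (13, 18), (13, 29), (18, 4), (18, 11), (18, 20), (18, 27)]
Holes: [(13, 2), (13, 13), (13, 18), (13, 29), (18, 4), (18, 11), (18, 20), (18, 27)]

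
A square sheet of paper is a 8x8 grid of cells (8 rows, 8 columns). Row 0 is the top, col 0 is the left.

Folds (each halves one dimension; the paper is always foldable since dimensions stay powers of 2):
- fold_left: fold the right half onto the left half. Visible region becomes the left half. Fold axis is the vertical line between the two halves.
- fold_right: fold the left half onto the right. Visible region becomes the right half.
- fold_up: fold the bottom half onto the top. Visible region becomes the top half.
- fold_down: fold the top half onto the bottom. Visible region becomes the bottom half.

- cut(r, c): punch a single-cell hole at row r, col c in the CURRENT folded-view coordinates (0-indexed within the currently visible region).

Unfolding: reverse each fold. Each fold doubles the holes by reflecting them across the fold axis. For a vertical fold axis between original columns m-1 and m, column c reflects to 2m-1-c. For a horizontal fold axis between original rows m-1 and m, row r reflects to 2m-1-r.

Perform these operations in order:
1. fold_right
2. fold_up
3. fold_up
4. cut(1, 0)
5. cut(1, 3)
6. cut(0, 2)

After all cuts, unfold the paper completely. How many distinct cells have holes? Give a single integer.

Op 1 fold_right: fold axis v@4; visible region now rows[0,8) x cols[4,8) = 8x4
Op 2 fold_up: fold axis h@4; visible region now rows[0,4) x cols[4,8) = 4x4
Op 3 fold_up: fold axis h@2; visible region now rows[0,2) x cols[4,8) = 2x4
Op 4 cut(1, 0): punch at orig (1,4); cuts so far [(1, 4)]; region rows[0,2) x cols[4,8) = 2x4
Op 5 cut(1, 3): punch at orig (1,7); cuts so far [(1, 4), (1, 7)]; region rows[0,2) x cols[4,8) = 2x4
Op 6 cut(0, 2): punch at orig (0,6); cuts so far [(0, 6), (1, 4), (1, 7)]; region rows[0,2) x cols[4,8) = 2x4
Unfold 1 (reflect across h@2): 6 holes -> [(0, 6), (1, 4), (1, 7), (2, 4), (2, 7), (3, 6)]
Unfold 2 (reflect across h@4): 12 holes -> [(0, 6), (1, 4), (1, 7), (2, 4), (2, 7), (3, 6), (4, 6), (5, 4), (5, 7), (6, 4), (6, 7), (7, 6)]
Unfold 3 (reflect across v@4): 24 holes -> [(0, 1), (0, 6), (1, 0), (1, 3), (1, 4), (1, 7), (2, 0), (2, 3), (2, 4), (2, 7), (3, 1), (3, 6), (4, 1), (4, 6), (5, 0), (5, 3), (5, 4), (5, 7), (6, 0), (6, 3), (6, 4), (6, 7), (7, 1), (7, 6)]

Answer: 24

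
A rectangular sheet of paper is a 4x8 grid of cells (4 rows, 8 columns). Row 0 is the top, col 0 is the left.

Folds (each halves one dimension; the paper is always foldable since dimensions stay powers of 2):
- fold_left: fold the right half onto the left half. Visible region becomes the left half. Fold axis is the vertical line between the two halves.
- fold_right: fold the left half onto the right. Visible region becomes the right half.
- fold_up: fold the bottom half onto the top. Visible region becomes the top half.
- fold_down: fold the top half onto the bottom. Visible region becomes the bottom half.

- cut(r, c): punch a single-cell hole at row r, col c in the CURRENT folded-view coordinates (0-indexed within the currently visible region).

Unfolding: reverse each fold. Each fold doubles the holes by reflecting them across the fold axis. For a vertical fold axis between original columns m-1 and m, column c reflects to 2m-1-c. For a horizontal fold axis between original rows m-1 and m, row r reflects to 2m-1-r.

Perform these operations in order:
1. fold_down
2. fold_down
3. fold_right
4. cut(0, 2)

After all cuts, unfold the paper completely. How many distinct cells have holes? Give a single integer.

Answer: 8

Derivation:
Op 1 fold_down: fold axis h@2; visible region now rows[2,4) x cols[0,8) = 2x8
Op 2 fold_down: fold axis h@3; visible region now rows[3,4) x cols[0,8) = 1x8
Op 3 fold_right: fold axis v@4; visible region now rows[3,4) x cols[4,8) = 1x4
Op 4 cut(0, 2): punch at orig (3,6); cuts so far [(3, 6)]; region rows[3,4) x cols[4,8) = 1x4
Unfold 1 (reflect across v@4): 2 holes -> [(3, 1), (3, 6)]
Unfold 2 (reflect across h@3): 4 holes -> [(2, 1), (2, 6), (3, 1), (3, 6)]
Unfold 3 (reflect across h@2): 8 holes -> [(0, 1), (0, 6), (1, 1), (1, 6), (2, 1), (2, 6), (3, 1), (3, 6)]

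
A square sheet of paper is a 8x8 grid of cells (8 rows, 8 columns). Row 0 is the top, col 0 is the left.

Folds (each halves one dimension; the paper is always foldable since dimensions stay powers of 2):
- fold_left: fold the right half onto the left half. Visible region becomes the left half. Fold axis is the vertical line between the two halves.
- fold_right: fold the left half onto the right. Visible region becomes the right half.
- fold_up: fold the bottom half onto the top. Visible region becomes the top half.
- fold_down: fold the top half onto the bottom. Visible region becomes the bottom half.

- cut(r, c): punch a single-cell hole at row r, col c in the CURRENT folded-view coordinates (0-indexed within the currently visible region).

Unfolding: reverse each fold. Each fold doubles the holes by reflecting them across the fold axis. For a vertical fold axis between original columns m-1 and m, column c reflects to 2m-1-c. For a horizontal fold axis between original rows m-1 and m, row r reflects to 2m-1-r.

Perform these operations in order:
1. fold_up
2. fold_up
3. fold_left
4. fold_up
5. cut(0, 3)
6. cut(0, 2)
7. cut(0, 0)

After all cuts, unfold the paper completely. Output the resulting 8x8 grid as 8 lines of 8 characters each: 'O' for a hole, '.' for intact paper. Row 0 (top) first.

Op 1 fold_up: fold axis h@4; visible region now rows[0,4) x cols[0,8) = 4x8
Op 2 fold_up: fold axis h@2; visible region now rows[0,2) x cols[0,8) = 2x8
Op 3 fold_left: fold axis v@4; visible region now rows[0,2) x cols[0,4) = 2x4
Op 4 fold_up: fold axis h@1; visible region now rows[0,1) x cols[0,4) = 1x4
Op 5 cut(0, 3): punch at orig (0,3); cuts so far [(0, 3)]; region rows[0,1) x cols[0,4) = 1x4
Op 6 cut(0, 2): punch at orig (0,2); cuts so far [(0, 2), (0, 3)]; region rows[0,1) x cols[0,4) = 1x4
Op 7 cut(0, 0): punch at orig (0,0); cuts so far [(0, 0), (0, 2), (0, 3)]; region rows[0,1) x cols[0,4) = 1x4
Unfold 1 (reflect across h@1): 6 holes -> [(0, 0), (0, 2), (0, 3), (1, 0), (1, 2), (1, 3)]
Unfold 2 (reflect across v@4): 12 holes -> [(0, 0), (0, 2), (0, 3), (0, 4), (0, 5), (0, 7), (1, 0), (1, 2), (1, 3), (1, 4), (1, 5), (1, 7)]
Unfold 3 (reflect across h@2): 24 holes -> [(0, 0), (0, 2), (0, 3), (0, 4), (0, 5), (0, 7), (1, 0), (1, 2), (1, 3), (1, 4), (1, 5), (1, 7), (2, 0), (2, 2), (2, 3), (2, 4), (2, 5), (2, 7), (3, 0), (3, 2), (3, 3), (3, 4), (3, 5), (3, 7)]
Unfold 4 (reflect across h@4): 48 holes -> [(0, 0), (0, 2), (0, 3), (0, 4), (0, 5), (0, 7), (1, 0), (1, 2), (1, 3), (1, 4), (1, 5), (1, 7), (2, 0), (2, 2), (2, 3), (2, 4), (2, 5), (2, 7), (3, 0), (3, 2), (3, 3), (3, 4), (3, 5), (3, 7), (4, 0), (4, 2), (4, 3), (4, 4), (4, 5), (4, 7), (5, 0), (5, 2), (5, 3), (5, 4), (5, 5), (5, 7), (6, 0), (6, 2), (6, 3), (6, 4), (6, 5), (6, 7), (7, 0), (7, 2), (7, 3), (7, 4), (7, 5), (7, 7)]

Answer: O.OOOO.O
O.OOOO.O
O.OOOO.O
O.OOOO.O
O.OOOO.O
O.OOOO.O
O.OOOO.O
O.OOOO.O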